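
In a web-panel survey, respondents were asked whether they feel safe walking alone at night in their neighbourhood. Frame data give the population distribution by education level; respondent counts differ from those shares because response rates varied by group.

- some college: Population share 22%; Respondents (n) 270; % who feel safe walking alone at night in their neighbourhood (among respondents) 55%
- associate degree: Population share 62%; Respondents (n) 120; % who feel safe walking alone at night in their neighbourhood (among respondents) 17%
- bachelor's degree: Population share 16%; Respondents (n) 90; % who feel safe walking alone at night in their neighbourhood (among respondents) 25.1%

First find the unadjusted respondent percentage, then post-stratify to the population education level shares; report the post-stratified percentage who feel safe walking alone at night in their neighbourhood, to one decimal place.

26.7%

Without adjustment, the pooled respondent share is:
  (270/480)×55 + (120/480)×17 + (90/480)×25.1 = 39.8937%
Post-stratifying to population shares instead:
  0.22×55 + 0.62×17 + 0.16×25.1 = 26.656%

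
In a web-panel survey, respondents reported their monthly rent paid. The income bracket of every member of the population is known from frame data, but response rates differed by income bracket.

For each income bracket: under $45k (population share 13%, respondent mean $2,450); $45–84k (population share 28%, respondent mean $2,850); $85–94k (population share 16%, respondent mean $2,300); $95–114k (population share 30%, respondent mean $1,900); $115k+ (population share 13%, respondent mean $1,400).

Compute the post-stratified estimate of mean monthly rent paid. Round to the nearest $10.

$2,240

Reweight to the known income bracket distribution:
  under $45k: 0.13 × 2450 = 318.5
  $45–84k: 0.28 × 2850 = 798
  $85–94k: 0.16 × 2300 = 368
  $95–114k: 0.3 × 1900 = 570
  $115k+: 0.13 × 1400 = 182
Post-stratified estimate = 2236.5 → $2,240.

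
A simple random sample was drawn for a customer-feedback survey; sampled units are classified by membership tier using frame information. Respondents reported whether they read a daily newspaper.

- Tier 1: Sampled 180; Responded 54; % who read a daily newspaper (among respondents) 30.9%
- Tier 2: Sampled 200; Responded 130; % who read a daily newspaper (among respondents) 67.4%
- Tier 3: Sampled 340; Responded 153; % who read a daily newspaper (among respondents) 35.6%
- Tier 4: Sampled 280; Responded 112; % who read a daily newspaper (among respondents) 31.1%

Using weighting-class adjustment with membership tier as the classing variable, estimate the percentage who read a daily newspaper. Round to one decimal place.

39.9%

Class response rates: Tier 1 54/180 = 30%, Tier 2 130/200 = 65%, Tier 3 153/340 = 45%, Tier 4 112/280 = 40%.
Each respondent's weight = sampled/responded in their class; summing within a class gives n_sampled, so:
  Tier 1: 180 × 30.9 = 5562
  Tier 2: 200 × 67.4 = 13480
  Tier 3: 340 × 35.6 = 12,104
  Tier 4: 280 × 31.1 = 8708
Adjusted estimate = 39,854 / 1,000 = 39.854 → 39.9%.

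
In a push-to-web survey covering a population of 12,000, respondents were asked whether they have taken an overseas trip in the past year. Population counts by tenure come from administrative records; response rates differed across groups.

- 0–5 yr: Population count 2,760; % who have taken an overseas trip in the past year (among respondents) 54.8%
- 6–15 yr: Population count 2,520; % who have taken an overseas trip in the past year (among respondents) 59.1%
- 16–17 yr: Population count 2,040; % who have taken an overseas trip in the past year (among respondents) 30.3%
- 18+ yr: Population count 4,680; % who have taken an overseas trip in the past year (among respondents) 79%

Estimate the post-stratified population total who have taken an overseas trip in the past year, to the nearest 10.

Estimated count per cell = population count × respondent percentage:
  0–5 yr: 2,760 × 54.8% = 1512.48
  6–15 yr: 2,520 × 59.1% = 1489.32
  16–17 yr: 2,040 × 30.3% = 618.12
  18+ yr: 4,680 × 79% = 3697.2
Estimated total = 7317.12 → 7,320.

7,320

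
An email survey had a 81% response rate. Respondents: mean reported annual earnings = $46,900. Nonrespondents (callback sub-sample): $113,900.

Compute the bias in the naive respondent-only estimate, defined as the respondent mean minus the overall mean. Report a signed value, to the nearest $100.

-$12,700

Nonresponse fraction = 1 − 0.81 = 0.19.
Bias = (nonresponse fraction) × (respondent mean − nonrespondent mean)
     = 0.19 × (46,900 − 113,900) = 0.19 × -67,000 = -12,730.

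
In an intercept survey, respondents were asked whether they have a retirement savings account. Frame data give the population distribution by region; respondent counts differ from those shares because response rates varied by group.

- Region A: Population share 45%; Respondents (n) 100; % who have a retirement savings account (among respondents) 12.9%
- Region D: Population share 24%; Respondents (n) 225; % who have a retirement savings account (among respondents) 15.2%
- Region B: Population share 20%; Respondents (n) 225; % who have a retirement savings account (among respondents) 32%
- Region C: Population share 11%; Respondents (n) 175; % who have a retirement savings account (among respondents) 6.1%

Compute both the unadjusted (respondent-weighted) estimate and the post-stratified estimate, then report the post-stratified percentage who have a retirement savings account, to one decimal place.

Unadjusted (pooled respondent) estimate weights by respondent counts:
  (100/725)×12.9 + (225/725)×15.2 + (225/725)×32 + (175/725)×6.1 = 17.9%
Post-stratifying to population shares instead:
  0.45×12.9 + 0.24×15.2 + 0.2×32 + 0.11×6.1 = 16.524%

16.5%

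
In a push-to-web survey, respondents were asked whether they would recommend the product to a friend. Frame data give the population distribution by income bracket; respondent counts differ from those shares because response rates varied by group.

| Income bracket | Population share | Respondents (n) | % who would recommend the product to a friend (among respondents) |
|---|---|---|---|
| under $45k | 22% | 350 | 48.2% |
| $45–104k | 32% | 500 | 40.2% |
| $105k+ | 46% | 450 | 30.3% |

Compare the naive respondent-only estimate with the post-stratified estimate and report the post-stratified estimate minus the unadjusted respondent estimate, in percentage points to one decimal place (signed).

-1.5 percentage points

Naive respondent-only estimate (weights = respondent counts):
  (350/1300)×48.2 + (500/1300)×40.2 + (450/1300)×30.3 = 38.9269%
Post-stratified estimate weights by population shares:
  0.22×48.2 + 0.32×40.2 + 0.46×30.3 = 37.406%
Difference = 37.406 − 38.9269 = -1.5209 pp.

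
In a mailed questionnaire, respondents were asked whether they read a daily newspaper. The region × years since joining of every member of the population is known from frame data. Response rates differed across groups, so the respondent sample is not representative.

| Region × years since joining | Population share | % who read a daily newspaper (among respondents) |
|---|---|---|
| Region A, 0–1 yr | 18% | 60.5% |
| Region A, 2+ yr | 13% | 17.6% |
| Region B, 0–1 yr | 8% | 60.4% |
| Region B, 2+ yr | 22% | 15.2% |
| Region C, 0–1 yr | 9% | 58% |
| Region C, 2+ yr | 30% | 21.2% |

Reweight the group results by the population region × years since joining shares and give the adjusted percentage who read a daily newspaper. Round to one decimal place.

32.9%

Post-stratification weights by population share, not respondent share:
  Region A, 0–1 yr: 0.18 × 60.5 = 10.89
  Region A, 2+ yr: 0.13 × 17.6 = 2.288
  Region B, 0–1 yr: 0.08 × 60.4 = 4.832
  Region B, 2+ yr: 0.22 × 15.2 = 3.344
  Region C, 0–1 yr: 0.09 × 58 = 5.22
  Region C, 2+ yr: 0.3 × 21.2 = 6.36
Post-stratified estimate = 32.934 → 32.9%.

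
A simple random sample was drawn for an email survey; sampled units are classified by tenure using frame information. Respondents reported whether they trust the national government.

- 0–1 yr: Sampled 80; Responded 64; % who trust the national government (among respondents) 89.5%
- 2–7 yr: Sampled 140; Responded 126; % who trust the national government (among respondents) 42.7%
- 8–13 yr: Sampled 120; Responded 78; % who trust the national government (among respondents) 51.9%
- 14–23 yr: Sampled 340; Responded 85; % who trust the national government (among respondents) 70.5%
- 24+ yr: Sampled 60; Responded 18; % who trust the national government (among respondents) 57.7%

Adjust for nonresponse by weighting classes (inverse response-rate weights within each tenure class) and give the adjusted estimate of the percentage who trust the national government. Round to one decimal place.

63.2%

Response rates by class: 0–1 yr 64/80 = 80%, 2–7 yr 126/140 = 90%, 8–13 yr 78/120 = 65%, 14–23 yr 85/340 = 25%, 24+ yr 18/60 = 30%.
Weighting each respondent by the inverse class response rate inflates each class back to its sampled size, so the class weight is n_sampled:
  0–1 yr: 80 × 89.5 = 7160
  2–7 yr: 140 × 42.7 = 5978
  8–13 yr: 120 × 51.9 = 6228
  14–23 yr: 340 × 70.5 = 23,970
  24+ yr: 60 × 57.7 = 3462
Adjusted estimate = 46,798 / 740 = 63.2405 → 63.2%.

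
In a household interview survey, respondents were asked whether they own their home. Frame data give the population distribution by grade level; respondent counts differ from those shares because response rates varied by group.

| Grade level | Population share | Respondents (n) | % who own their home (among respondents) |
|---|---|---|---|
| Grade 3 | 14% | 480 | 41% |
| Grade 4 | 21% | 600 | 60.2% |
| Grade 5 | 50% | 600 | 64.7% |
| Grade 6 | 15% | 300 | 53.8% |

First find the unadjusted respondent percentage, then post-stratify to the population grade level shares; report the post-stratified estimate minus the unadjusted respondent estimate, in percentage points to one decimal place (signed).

+2.9 percentage points

Without adjustment, the pooled respondent share is:
  (480/1980)×41 + (600/1980)×60.2 + (600/1980)×64.7 + (300/1980)×53.8 = 55.9394%
Post-stratifying to population shares instead:
  0.14×41 + 0.21×60.2 + 0.5×64.7 + 0.15×53.8 = 58.802%
Difference = 58.802 − 55.9394 = 2.8626 pp.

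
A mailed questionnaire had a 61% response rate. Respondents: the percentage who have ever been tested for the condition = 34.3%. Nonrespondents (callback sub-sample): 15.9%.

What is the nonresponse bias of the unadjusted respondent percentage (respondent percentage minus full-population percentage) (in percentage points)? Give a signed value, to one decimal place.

+7.2 percentage points

Nonresponse fraction = 1 − 0.61 = 0.39.
Bias = (nonresponse fraction) × (respondent percentage − nonrespondent percentage)
     = 0.39 × (34.3 − 15.9) = 0.39 × 18.4 = 7.176.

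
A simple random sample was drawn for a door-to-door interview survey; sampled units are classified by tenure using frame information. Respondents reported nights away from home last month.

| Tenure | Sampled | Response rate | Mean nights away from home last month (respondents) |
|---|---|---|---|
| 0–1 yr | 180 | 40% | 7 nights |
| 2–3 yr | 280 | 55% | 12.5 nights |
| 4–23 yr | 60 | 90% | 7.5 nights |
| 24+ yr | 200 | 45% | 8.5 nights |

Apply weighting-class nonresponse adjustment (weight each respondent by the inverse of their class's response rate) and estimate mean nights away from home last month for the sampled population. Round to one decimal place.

9.6

Each respondent's weight = sampled/responded in their class; summing within a class gives n_sampled, so:
  0–1 yr: 180 × 7 = 1260
  2–3 yr: 280 × 12.5 = 3500
  4–23 yr: 60 × 7.5 = 450
  24+ yr: 200 × 8.5 = 1700
Adjusted estimate = 6910 / 720 = 9.59722 → 9.6.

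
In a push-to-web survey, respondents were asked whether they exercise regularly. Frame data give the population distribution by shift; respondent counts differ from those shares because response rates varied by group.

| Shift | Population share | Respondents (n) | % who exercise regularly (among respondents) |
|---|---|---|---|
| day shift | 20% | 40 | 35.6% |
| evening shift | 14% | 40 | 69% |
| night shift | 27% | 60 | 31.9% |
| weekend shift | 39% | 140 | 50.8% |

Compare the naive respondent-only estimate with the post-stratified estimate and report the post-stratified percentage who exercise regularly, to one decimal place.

45.2%

Naive respondent-only estimate (weights = respondent counts):
  (40/280)×35.6 + (40/280)×69 + (60/280)×31.9 + (140/280)×50.8 = 47.1786%
Post-stratified estimate weights by population shares:
  0.2×35.6 + 0.14×69 + 0.27×31.9 + 0.39×50.8 = 45.205%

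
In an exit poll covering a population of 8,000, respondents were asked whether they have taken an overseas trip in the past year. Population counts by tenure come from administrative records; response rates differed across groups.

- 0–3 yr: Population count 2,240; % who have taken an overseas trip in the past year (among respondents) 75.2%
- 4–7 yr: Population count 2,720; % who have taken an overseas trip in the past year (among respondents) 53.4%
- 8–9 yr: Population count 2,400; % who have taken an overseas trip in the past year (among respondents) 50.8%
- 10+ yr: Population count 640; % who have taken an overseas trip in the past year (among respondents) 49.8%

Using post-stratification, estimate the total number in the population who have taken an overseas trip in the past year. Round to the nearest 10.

4,670

Apply each group's respondent rate to its population count:
  0–3 yr: 2,240 × 75.2% = 1684.48
  4–7 yr: 2,720 × 53.4% = 1452.48
  8–9 yr: 2,400 × 50.8% = 1219.2
  10+ yr: 640 × 49.8% = 318.72
Estimated total = 4674.88 → 4,670.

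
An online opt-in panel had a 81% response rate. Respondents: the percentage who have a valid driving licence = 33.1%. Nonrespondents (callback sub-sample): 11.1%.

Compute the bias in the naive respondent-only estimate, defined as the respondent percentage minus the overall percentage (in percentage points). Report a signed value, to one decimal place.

Nonresponse fraction = 1 − 0.81 = 0.19.
Bias = (nonresponse fraction) × (respondent percentage − nonrespondent percentage)
     = 0.19 × (33.1 − 11.1) = 0.19 × 22 = 4.18.

+4.2 percentage points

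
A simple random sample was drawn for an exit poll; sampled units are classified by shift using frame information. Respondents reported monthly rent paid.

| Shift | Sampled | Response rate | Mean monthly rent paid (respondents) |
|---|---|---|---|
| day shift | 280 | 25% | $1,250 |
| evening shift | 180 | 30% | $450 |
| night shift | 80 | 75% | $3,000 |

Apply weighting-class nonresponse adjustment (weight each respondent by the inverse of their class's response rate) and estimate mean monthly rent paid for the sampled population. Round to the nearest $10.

$1,240

With weight = n_sampled/n_responded per class, the weighted class total is n_sampled:
  day shift: 280 × 1250 = 350,000
  evening shift: 180 × 450 = 81,000
  night shift: 80 × 3000 = 240,000
Adjusted estimate = 671,000 / 540 = 1242.59 → $1,240.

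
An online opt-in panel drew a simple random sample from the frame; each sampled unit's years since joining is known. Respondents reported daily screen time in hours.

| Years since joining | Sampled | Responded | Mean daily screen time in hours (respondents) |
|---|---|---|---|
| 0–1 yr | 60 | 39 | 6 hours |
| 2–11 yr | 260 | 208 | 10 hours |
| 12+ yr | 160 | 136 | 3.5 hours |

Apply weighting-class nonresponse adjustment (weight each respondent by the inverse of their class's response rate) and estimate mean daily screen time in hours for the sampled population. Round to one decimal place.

7.3

Class response rates: 0–1 yr 39/60 = 65%, 2–11 yr 208/260 = 80%, 12+ yr 136/160 = 85%.
Inverse-response-rate weighting restores each class to its sampled count, so class totals weight by n_sampled:
  0–1 yr: 60 × 6 = 360
  2–11 yr: 260 × 10 = 2600
  12+ yr: 160 × 3.5 = 560
Adjusted estimate = 3520 / 480 = 7.33333 → 7.3.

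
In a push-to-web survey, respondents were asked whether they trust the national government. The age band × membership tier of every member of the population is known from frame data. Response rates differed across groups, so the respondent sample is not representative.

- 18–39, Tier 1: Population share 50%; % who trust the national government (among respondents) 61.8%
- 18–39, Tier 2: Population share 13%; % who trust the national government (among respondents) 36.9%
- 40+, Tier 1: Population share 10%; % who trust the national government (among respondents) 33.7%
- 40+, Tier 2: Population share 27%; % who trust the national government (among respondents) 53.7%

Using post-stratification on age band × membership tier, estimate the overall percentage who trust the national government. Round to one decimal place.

53.6%

Reweight to the known age band × membership tier distribution:
  18–39, Tier 1: 0.5 × 61.8 = 30.9
  18–39, Tier 2: 0.13 × 36.9 = 4.797
  40+, Tier 1: 0.1 × 33.7 = 3.37
  40+, Tier 2: 0.27 × 53.7 = 14.499
Post-stratified estimate = 53.566 → 53.6%.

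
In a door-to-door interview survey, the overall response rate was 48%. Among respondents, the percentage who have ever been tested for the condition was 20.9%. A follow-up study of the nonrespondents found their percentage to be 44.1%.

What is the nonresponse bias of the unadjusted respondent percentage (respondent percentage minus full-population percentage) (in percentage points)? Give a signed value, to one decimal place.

-12.1 percentage points

Nonresponse fraction = 1 − 0.48 = 0.52.
Bias = (nonresponse fraction) × (respondent percentage − nonrespondent percentage)
     = 0.52 × (20.9 − 44.1) = 0.52 × -23.2 = -12.064.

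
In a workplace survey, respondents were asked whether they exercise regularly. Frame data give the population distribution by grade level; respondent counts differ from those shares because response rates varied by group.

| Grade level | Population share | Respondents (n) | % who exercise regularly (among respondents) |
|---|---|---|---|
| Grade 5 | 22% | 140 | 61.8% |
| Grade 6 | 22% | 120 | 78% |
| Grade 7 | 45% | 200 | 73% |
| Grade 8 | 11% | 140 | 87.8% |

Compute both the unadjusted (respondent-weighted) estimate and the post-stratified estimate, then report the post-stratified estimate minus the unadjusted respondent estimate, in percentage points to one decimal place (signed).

-1.6 percentage points

Without adjustment, the pooled respondent share is:
  (140/600)×61.8 + (120/600)×78 + (200/600)×73 + (140/600)×87.8 = 74.84%
Reweighting by population grade level shares:
  0.22×61.8 + 0.22×78 + 0.45×73 + 0.11×87.8 = 73.264%
Difference = 73.264 − 74.84 = -1.576 pp.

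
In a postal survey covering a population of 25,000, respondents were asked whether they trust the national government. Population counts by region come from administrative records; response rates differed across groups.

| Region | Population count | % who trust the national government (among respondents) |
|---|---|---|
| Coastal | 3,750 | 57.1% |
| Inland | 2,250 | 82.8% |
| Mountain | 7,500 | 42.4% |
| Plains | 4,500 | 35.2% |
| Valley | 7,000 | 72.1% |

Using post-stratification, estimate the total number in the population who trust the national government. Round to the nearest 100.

Each cell contributes its population count × the respondent rate:
  Coastal: 3,750 × 57.1% = 2141.25
  Inland: 2,250 × 82.8% = 1863
  Mountain: 7,500 × 42.4% = 3180
  Plains: 4,500 × 35.2% = 1584
  Valley: 7,000 × 72.1% = 5047
Estimated total = 13815.2 → 13,800.

13,800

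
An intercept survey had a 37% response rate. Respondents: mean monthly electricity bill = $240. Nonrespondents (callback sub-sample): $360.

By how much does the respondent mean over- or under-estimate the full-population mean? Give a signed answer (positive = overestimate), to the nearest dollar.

Nonresponse fraction = 1 − 0.37 = 0.63.
Bias = (nonresponse fraction) × (respondent mean − nonrespondent mean)
     = 0.63 × (240 − 360) = 0.63 × -120 = -75.6.

-$76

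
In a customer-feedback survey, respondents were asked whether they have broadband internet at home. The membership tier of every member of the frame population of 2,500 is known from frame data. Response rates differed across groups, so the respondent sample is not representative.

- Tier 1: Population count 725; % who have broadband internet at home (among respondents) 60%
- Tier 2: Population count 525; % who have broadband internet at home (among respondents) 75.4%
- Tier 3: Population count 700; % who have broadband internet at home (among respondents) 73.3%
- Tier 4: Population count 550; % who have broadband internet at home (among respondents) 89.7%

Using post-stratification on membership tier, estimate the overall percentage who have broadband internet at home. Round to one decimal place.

Post-stratification weights by population share, not respondent share:
  Tier 1: (725/2,500) × 60 = 17.4
  Tier 2: (525/2,500) × 75.4 = 15.834
  Tier 3: (700/2,500) × 73.3 = 20.524
  Tier 4: (550/2,500) × 89.7 = 19.734
Post-stratified estimate = 73.492 → 73.5%.

73.5%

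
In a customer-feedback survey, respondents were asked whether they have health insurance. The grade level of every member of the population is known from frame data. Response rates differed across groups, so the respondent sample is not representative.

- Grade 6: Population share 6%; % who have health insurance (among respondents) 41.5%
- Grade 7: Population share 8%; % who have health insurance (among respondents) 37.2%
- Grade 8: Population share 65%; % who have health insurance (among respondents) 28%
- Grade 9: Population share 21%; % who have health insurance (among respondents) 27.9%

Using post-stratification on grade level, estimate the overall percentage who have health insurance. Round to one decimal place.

Weight each group's respondent value by its population share:
  Grade 6: 0.06 × 41.5 = 2.49
  Grade 7: 0.08 × 37.2 = 2.976
  Grade 8: 0.65 × 28 = 18.2
  Grade 9: 0.21 × 27.9 = 5.859
Post-stratified estimate = 29.525 → 29.5%.

29.5%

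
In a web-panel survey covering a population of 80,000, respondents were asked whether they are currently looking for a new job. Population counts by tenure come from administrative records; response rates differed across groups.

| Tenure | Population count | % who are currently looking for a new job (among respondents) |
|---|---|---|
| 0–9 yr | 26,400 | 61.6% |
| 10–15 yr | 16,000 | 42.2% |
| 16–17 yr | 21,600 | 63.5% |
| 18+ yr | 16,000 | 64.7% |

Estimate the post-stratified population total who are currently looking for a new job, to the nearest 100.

47,100

Estimated count per cell = population count × respondent percentage:
  0–9 yr: 26,400 × 61.6% = 16262.4
  10–15 yr: 16,000 × 42.2% = 6752
  16–17 yr: 21,600 × 63.5% = 13,716
  18+ yr: 16,000 × 64.7% = 10,352
Estimated total = 47082.4 → 47,100.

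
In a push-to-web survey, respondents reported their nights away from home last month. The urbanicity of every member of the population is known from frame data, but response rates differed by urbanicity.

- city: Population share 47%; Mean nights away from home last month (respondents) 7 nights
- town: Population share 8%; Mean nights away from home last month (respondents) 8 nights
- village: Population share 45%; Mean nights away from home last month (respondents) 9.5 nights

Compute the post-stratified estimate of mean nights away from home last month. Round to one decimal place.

Weight each group's respondent value by its population share:
  city: 0.47 × 7 = 3.29
  town: 0.08 × 8 = 0.64
  village: 0.45 × 9.5 = 4.275
Post-stratified estimate = 8.205 → 8.2.

8.2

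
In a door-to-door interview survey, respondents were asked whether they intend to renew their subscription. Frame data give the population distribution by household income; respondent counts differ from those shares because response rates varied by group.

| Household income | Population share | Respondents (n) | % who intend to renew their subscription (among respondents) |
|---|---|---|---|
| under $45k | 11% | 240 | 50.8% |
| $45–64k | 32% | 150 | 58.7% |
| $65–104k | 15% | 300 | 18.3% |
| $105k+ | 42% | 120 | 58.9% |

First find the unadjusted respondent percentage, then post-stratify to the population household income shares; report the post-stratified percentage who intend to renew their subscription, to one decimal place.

Unadjusted (pooled respondent) estimate weights by respondent counts:
  (240/810)×50.8 + (150/810)×58.7 + (300/810)×18.3 + (120/810)×58.9 = 41.4259%
Post-stratifying to population shares instead:
  0.11×50.8 + 0.32×58.7 + 0.15×18.3 + 0.42×58.9 = 51.855%

51.9%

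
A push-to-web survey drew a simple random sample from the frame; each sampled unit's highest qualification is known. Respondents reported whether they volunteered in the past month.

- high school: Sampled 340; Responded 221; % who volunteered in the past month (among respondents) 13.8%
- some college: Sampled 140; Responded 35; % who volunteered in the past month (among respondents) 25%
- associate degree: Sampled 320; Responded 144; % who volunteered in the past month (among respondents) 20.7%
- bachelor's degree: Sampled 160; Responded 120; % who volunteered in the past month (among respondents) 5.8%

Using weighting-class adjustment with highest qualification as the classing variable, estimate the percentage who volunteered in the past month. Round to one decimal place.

16.4%

Class response rates: high school 221/340 = 65%, some college 35/140 = 25%, associate degree 144/320 = 45%, bachelor's degree 120/160 = 75%.
Inverse-response-rate weighting restores each class to its sampled count, so class totals weight by n_sampled:
  high school: 340 × 13.8 = 4692
  some college: 140 × 25 = 3500
  associate degree: 320 × 20.7 = 6624
  bachelor's degree: 160 × 5.8 = 928
Adjusted estimate = 15,744 / 960 = 16.4 → 16.4%.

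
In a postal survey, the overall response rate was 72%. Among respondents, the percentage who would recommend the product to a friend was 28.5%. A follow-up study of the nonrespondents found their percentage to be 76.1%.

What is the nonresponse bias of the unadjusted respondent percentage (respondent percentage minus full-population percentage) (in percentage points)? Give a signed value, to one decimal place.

-13.3 percentage points

Nonresponse fraction = 1 − 0.72 = 0.28.
Bias = (nonresponse fraction) × (respondent percentage − nonrespondent percentage)
     = 0.28 × (28.5 − 76.1) = 0.28 × -47.6 = -13.328.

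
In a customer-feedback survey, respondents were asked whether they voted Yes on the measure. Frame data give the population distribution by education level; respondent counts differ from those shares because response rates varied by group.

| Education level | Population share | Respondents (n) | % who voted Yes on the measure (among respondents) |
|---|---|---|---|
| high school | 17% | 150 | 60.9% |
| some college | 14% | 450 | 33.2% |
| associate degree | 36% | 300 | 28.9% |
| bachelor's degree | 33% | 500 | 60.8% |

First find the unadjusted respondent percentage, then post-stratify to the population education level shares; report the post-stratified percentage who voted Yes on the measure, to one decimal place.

Naive respondent-only estimate (weights = respondent counts):
  (150/1400)×60.9 + (450/1400)×33.2 + (300/1400)×28.9 + (500/1400)×60.8 = 45.1036%
Reweighting by population education level shares:
  0.17×60.9 + 0.14×33.2 + 0.36×28.9 + 0.33×60.8 = 45.469%

45.5%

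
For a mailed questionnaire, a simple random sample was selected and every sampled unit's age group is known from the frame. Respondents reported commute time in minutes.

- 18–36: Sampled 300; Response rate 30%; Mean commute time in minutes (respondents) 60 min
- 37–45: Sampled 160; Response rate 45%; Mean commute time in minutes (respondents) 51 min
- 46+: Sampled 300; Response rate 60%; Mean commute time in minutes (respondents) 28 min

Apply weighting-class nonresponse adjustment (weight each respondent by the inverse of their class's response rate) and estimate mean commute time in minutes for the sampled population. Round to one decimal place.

45.5

Each respondent's weight = sampled/responded in their class; summing within a class gives n_sampled, so:
  18–36: 300 × 60 = 18,000
  37–45: 160 × 51 = 8160
  46+: 300 × 28 = 8400
Adjusted estimate = 34,560 / 760 = 45.4737 → 45.5.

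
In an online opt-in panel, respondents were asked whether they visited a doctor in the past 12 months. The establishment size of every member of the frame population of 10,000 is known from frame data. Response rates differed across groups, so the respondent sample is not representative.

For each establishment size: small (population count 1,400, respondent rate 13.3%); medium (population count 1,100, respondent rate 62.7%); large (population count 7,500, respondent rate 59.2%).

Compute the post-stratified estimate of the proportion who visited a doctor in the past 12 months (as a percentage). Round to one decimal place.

Each cell contributes population-share × respondent value:
  small: (1,400/10,000) × 13.3 = 1.862
  medium: (1,100/10,000) × 62.7 = 6.897
  large: (7,500/10,000) × 59.2 = 44.4
Post-stratified estimate = 53.159 → 53.2%.

53.2%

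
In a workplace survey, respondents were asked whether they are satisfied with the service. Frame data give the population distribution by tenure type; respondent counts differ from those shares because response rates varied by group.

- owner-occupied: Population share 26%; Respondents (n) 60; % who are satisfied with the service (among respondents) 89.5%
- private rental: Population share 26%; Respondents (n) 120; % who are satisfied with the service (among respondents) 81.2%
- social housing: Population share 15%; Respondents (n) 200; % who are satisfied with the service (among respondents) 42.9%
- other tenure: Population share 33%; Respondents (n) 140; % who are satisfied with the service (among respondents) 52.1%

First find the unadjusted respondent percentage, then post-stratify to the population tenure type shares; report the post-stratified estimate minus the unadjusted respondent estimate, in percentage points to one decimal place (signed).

Without adjustment, the pooled respondent share is:
  (60/520)×89.5 + (120/520)×81.2 + (200/520)×42.9 + (140/520)×52.1 = 59.5923%
Reweighting by population tenure type shares:
  0.26×89.5 + 0.26×81.2 + 0.15×42.9 + 0.33×52.1 = 68.01%
Difference = 68.01 − 59.5923 = 8.4177 pp.

+8.4 percentage points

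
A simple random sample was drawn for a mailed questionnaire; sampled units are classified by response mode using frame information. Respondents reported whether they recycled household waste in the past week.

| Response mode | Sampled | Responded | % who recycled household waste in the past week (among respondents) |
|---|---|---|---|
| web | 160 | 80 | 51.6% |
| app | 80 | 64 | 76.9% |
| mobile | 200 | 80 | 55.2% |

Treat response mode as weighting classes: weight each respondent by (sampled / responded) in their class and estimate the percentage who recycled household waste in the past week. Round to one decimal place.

57.8%

Response rates by class: web 80/160 = 50%, app 64/80 = 80%, mobile 80/200 = 40%.
Each respondent's weight = sampled/responded in their class; summing within a class gives n_sampled, so:
  web: 160 × 51.6 = 8256
  app: 80 × 76.9 = 6152
  mobile: 200 × 55.2 = 11,040
Adjusted estimate = 25,448 / 440 = 57.8364 → 57.8%.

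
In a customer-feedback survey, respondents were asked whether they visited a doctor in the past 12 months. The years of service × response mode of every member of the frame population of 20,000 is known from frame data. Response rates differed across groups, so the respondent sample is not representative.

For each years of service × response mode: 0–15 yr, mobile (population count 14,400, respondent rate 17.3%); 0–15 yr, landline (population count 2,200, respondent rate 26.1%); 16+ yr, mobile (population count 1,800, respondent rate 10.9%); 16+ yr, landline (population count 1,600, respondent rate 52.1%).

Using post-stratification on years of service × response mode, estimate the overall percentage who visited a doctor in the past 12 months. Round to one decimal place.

20.5%

Each cell contributes population-share × respondent value:
  0–15 yr, mobile: (14,400/20,000) × 17.3 = 12.456
  0–15 yr, landline: (2,200/20,000) × 26.1 = 2.871
  16+ yr, mobile: (1,800/20,000) × 10.9 = 0.981
  16+ yr, landline: (1,600/20,000) × 52.1 = 4.168
Post-stratified estimate = 20.476 → 20.5%.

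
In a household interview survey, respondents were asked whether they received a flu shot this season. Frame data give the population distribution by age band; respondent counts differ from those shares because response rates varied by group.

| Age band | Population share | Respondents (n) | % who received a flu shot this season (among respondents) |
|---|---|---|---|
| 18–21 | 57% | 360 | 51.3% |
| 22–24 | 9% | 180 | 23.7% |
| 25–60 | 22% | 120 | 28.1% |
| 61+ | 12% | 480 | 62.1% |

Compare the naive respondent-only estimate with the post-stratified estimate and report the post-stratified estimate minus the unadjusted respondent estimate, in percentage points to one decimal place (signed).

Naive respondent-only estimate (weights = respondent counts):
  (360/1140)×51.3 + (180/1140)×23.7 + (120/1140)×28.1 + (480/1140)×62.1 = 49.0474%
Post-stratifying to population shares instead:
  0.57×51.3 + 0.09×23.7 + 0.22×28.1 + 0.12×62.1 = 45.008%
Difference = 45.008 − 49.0474 = -4.0394 pp.

-4.0 percentage points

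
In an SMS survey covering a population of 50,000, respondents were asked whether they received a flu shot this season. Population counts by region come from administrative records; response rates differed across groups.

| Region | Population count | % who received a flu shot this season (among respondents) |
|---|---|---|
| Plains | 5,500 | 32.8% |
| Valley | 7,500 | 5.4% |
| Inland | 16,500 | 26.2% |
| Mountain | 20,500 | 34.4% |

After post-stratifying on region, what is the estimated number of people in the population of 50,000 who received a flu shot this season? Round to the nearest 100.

Estimated count per cell = population count × respondent percentage:
  Plains: 5,500 × 32.8% = 1804
  Valley: 7,500 × 5.4% = 405
  Inland: 16,500 × 26.2% = 4323
  Mountain: 20,500 × 34.4% = 7052
Estimated total = 13,584 → 13,600.

13,600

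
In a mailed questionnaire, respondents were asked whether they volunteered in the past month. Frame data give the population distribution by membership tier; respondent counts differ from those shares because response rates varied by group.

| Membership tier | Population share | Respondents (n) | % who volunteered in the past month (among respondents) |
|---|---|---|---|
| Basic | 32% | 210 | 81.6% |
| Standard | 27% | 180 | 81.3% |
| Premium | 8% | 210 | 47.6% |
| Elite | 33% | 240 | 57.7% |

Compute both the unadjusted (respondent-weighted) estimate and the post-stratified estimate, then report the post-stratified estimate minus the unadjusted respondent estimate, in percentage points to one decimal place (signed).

Without adjustment, the pooled respondent share is:
  (210/840)×81.6 + (180/840)×81.3 + (210/840)×47.6 + (240/840)×57.7 = 66.2071%
Post-stratifying to population shares instead:
  0.32×81.6 + 0.27×81.3 + 0.08×47.6 + 0.33×57.7 = 70.912%
Difference = 70.912 − 66.2071 = 4.7049 pp.

+4.7 percentage points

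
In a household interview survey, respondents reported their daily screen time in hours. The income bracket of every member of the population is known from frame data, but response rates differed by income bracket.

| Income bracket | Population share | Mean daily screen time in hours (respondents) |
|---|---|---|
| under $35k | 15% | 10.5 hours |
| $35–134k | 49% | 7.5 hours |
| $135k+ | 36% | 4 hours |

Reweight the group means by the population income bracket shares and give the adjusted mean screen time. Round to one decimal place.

6.7

Each cell contributes population-share × respondent value:
  under $35k: 0.15 × 10.5 = 1.575
  $35–134k: 0.49 × 7.5 = 3.675
  $135k+: 0.36 × 4 = 1.44
Post-stratified estimate = 6.69 → 6.7.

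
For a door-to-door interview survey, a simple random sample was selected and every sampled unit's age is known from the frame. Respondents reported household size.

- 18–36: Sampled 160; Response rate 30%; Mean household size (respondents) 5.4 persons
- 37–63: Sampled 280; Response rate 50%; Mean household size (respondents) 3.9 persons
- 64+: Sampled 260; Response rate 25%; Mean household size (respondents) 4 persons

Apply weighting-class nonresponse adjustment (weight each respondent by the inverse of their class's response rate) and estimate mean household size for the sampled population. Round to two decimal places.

4.28

Weighting each respondent by the inverse class response rate inflates each class back to its sampled size, so the class weight is n_sampled:
  18–36: 160 × 5.4 = 864
  37–63: 280 × 3.9 = 1092
  64+: 260 × 4 = 1040
Adjusted estimate = 2996 / 700 = 4.28 → 4.28.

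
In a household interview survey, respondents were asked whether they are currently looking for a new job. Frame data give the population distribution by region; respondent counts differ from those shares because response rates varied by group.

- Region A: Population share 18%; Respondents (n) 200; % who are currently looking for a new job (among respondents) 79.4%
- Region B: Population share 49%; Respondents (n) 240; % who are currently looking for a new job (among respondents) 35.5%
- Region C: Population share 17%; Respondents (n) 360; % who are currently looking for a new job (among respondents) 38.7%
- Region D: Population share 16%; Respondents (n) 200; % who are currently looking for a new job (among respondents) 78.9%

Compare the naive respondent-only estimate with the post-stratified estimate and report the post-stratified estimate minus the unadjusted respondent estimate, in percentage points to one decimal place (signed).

-3.2 percentage points

Unadjusted (pooled respondent) estimate weights by respondent counts:
  (200/1000)×79.4 + (240/1000)×35.5 + (360/1000)×38.7 + (200/1000)×78.9 = 54.112%
Reweighting by population region shares:
  0.18×79.4 + 0.49×35.5 + 0.17×38.7 + 0.16×78.9 = 50.89%
Difference = 50.89 − 54.112 = -3.222 pp.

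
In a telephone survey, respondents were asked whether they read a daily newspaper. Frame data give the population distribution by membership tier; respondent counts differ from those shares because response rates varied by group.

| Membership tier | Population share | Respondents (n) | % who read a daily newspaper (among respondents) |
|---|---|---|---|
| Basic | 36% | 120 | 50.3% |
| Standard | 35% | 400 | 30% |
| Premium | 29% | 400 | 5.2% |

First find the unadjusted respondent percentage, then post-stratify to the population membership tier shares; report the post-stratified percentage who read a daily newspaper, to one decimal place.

30.1%

Without adjustment, the pooled respondent share is:
  (120/920)×50.3 + (400/920)×30 + (400/920)×5.2 = 21.8652%
Post-stratified estimate weights by population shares:
  0.36×50.3 + 0.35×30 + 0.29×5.2 = 30.116%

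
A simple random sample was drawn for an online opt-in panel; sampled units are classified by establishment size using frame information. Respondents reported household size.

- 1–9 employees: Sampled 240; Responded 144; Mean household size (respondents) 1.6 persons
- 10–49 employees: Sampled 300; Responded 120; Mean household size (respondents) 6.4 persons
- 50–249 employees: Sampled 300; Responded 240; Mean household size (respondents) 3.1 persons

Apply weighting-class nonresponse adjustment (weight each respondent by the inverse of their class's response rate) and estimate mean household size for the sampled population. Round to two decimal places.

3.85

Response rates by class: 1–9 employees 144/240 = 60%, 10–49 employees 120/300 = 40%, 50–249 employees 240/300 = 80%.
Each respondent's weight = sampled/responded in their class; summing within a class gives n_sampled, so:
  1–9 employees: 240 × 1.6 = 384
  10–49 employees: 300 × 6.4 = 1920
  50–249 employees: 300 × 3.1 = 930
Adjusted estimate = 3234 / 840 = 3.85 → 3.85.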